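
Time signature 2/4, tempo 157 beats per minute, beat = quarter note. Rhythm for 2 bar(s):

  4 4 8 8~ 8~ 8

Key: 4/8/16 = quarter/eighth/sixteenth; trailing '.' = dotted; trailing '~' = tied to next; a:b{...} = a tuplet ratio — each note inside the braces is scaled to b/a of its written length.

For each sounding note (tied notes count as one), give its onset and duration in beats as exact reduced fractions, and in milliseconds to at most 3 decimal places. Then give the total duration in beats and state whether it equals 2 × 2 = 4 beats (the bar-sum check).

1) 0.0ms=0b +382.166ms=1b
2) 382.166ms=1b +382.166ms=1b
3) 764.331ms=2b +191.083ms=1/2b
4) 955.414ms=5/2b +573.248ms=3/2b
Σ=4b of 4 (157bpm 2/4) — PASS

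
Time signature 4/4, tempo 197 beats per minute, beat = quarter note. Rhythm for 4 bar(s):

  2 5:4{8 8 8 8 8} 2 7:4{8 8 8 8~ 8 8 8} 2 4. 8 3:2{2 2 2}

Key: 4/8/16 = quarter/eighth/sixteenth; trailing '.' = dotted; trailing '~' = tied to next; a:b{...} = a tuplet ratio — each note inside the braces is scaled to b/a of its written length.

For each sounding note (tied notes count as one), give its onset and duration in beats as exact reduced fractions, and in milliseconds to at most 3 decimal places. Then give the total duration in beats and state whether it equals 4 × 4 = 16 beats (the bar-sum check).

1) 0.0ms=0b +609.137ms=2b
2) 609.137ms=2b +121.827ms=2/5b
3) 730.964ms=12/5b +121.827ms=2/5b
4) 852.792ms=14/5b +121.827ms=2/5b
5) 974.619ms=16/5b +121.827ms=2/5b
6) 1096.447ms=18/5b +121.827ms=2/5b
7) 1218.274ms=4b +609.137ms=2b
8) 1827.411ms=6b +87.02ms=2/7b
9) 1914.431ms=44/7b +87.02ms=2/7b
10) 2001.45ms=46/7b +87.02ms=2/7b
11) 2088.47ms=48/7b +174.039ms=4/7b
12) 2262.509ms=52/7b +87.02ms=2/7b
13) 2349.529ms=54/7b +87.02ms=2/7b
14) 2436.548ms=8b +609.137ms=2b
15) 3045.685ms=10b +456.853ms=3/2b
16) 3502.538ms=23/2b +152.284ms=1/2b
17) 3654.822ms=12b +406.091ms=4/3b
18) 4060.914ms=40/3b +406.091ms=4/3b
19) 4467.005ms=44/3b +406.091ms=4/3b
Σ=16b of 16 (197bpm 4/4) — PASS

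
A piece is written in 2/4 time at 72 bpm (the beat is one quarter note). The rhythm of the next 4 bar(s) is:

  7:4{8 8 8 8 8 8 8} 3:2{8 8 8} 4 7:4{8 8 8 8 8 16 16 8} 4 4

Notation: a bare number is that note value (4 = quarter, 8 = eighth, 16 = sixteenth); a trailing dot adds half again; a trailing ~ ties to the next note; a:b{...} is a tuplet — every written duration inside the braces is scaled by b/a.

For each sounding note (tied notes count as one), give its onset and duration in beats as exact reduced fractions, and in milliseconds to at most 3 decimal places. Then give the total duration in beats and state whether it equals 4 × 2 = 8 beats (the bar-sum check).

1) 0.0ms=0b +238.095ms=2/7b
2) 238.095ms=2/7b +238.095ms=2/7b
3) 476.19ms=4/7b +238.095ms=2/7b
4) 714.286ms=6/7b +238.095ms=2/7b
5) 952.381ms=8/7b +238.095ms=2/7b
6) 1190.476ms=10/7b +238.095ms=2/7b
7) 1428.571ms=12/7b +238.095ms=2/7b
8) 1666.667ms=2b +277.778ms=1/3b
9) 1944.444ms=7/3b +277.778ms=1/3b
10) 2222.222ms=8/3b +277.778ms=1/3b
11) 2500.0ms=3b +833.333ms=1b
12) 3333.333ms=4b +238.095ms=2/7b
13) 3571.429ms=30/7b +238.095ms=2/7b
14) 3809.524ms=32/7b +238.095ms=2/7b
15) 4047.619ms=34/7b +238.095ms=2/7b
16) 4285.714ms=36/7b +238.095ms=2/7b
17) 4523.81ms=38/7b +119.048ms=1/7b
18) 4642.857ms=39/7b +119.048ms=1/7b
19) 4761.905ms=40/7b +238.095ms=2/7b
20) 5000.0ms=6b +833.333ms=1b
21) 5833.333ms=7b +833.333ms=1b
Σ=8b of 8 (72bpm 2/4) — PASS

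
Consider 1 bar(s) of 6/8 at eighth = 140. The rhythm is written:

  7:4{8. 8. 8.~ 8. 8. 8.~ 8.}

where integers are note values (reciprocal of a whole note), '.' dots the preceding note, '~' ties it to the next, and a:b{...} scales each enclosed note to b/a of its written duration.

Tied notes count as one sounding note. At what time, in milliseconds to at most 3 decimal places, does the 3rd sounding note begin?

1. 0.0ms @ 0 + 367.347ms (6/7)
2. 367.347ms @ 6/7 + 367.347ms (6/7)
3. 734.694ms @ 12/7 + 734.694ms (12/7)
4. 1469.388ms @ 24/7 + 367.347ms (6/7)
5. 1836.735ms @ 30/7 + 734.694ms (12/7)

note 3 onset = 12/7b = 734.694ms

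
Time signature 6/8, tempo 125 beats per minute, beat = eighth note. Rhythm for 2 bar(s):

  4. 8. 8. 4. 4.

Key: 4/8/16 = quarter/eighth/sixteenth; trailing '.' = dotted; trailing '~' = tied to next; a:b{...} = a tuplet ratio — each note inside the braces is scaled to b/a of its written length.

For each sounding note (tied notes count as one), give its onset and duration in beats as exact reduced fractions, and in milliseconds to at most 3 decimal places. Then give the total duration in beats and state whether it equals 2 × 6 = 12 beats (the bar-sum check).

1) 0.0ms=0b +1440.0ms=3b
2) 1440.0ms=3b +720.0ms=3/2b
3) 2160.0ms=9/2b +720.0ms=3/2b
4) 2880.0ms=6b +1440.0ms=3b
5) 4320.0ms=9b +1440.0ms=3b
Σ=12b of 12 (125bpm 6/8) — PASS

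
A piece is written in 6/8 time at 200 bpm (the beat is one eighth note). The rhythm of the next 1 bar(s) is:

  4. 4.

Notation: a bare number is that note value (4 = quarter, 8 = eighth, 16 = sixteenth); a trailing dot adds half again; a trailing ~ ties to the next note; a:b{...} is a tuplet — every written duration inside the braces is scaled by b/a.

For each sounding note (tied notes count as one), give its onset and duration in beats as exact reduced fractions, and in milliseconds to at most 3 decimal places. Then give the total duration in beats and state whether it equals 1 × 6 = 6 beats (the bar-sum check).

1) 0.0ms=0b +900.0ms=3b
2) 900.0ms=3b +900.0ms=3b
Σ=6b of 6 (200bpm 6/8) — PASS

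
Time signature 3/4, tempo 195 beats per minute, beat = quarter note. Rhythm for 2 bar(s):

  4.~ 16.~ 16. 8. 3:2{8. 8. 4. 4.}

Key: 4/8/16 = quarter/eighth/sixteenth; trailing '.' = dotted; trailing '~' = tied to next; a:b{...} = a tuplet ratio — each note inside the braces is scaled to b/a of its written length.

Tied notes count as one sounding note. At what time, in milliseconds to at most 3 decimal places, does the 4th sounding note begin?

note 4 onset = 7/2b = 1076.923ms

1. 0.0ms @ 0 + 692.308ms (9/4)
2. 692.308ms @ 9/4 + 230.769ms (3/4)
3. 923.077ms @ 3 + 153.846ms (1/2)
4. 1076.923ms @ 7/2 + 153.846ms (1/2)
5. 1230.769ms @ 4 + 307.692ms (1)
6. 1538.462ms @ 5 + 307.692ms (1)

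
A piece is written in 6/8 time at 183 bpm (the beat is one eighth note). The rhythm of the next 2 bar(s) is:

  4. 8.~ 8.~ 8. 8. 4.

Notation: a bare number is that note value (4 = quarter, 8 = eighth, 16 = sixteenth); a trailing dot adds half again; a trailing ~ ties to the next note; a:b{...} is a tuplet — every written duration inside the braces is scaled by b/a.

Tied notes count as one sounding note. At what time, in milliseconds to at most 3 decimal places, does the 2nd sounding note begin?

1. 0.0ms @ 0 + 983.607ms (3)
2. 983.607ms @ 3 + 1475.41ms (9/2)
3. 2459.016ms @ 15/2 + 491.803ms (3/2)
4. 2950.82ms @ 9 + 983.607ms (3)

note 2 onset = 3b = 983.607ms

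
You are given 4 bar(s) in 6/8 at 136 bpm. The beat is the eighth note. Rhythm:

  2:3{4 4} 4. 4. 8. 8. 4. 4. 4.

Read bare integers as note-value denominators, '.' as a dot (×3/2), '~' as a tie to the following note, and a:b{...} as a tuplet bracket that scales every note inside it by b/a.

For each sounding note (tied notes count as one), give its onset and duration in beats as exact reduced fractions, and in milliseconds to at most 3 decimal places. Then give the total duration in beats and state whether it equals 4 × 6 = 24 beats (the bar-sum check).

1) 0.0ms=0b +1323.529ms=3b
2) 1323.529ms=3b +1323.529ms=3b
3) 2647.059ms=6b +1323.529ms=3b
4) 3970.588ms=9b +1323.529ms=3b
5) 5294.118ms=12b +661.765ms=3/2b
6) 5955.882ms=27/2b +661.765ms=3/2b
7) 6617.647ms=15b +1323.529ms=3b
8) 7941.176ms=18b +1323.529ms=3b
9) 9264.706ms=21b +1323.529ms=3b
Σ=24b of 24 (136bpm 6/8) — PASS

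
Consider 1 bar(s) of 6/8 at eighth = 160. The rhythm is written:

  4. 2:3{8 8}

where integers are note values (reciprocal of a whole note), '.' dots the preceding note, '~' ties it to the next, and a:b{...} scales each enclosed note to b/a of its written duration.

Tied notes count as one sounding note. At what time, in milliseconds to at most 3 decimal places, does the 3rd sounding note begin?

note 3 onset = 9/2b = 1687.5ms

1. 0.0ms @ 0 + 1125.0ms (3)
2. 1125.0ms @ 3 + 562.5ms (3/2)
3. 1687.5ms @ 9/2 + 562.5ms (3/2)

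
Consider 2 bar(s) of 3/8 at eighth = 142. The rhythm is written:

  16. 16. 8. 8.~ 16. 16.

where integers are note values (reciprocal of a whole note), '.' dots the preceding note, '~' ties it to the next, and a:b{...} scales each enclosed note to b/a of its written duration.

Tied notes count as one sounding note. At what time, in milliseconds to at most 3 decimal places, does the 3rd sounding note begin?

note 3 onset = 3/2b = 633.803ms

1. 0.0ms @ 0 + 316.901ms (3/4)
2. 316.901ms @ 3/4 + 316.901ms (3/4)
3. 633.803ms @ 3/2 + 633.803ms (3/2)
4. 1267.606ms @ 3 + 950.704ms (9/4)
5. 2218.31ms @ 21/4 + 316.901ms (3/4)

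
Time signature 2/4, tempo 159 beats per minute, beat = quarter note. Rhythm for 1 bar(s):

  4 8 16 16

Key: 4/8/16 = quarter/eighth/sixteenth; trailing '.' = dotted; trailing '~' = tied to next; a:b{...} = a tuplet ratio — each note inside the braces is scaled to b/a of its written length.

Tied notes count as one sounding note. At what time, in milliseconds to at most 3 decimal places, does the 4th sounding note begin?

1. 0.0ms @ 0 + 377.358ms (1)
2. 377.358ms @ 1 + 188.679ms (1/2)
3. 566.038ms @ 3/2 + 94.34ms (1/4)
4. 660.377ms @ 7/4 + 94.34ms (1/4)

note 4 onset = 7/4b = 660.377ms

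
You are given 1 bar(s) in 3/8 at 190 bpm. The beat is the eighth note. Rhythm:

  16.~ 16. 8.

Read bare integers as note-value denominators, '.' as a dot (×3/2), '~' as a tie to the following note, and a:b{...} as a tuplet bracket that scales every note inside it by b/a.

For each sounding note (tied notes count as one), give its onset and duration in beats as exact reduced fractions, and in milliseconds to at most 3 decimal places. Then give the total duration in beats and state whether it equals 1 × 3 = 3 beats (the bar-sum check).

1) 0.0ms=0b +473.684ms=3/2b
2) 473.684ms=3/2b +473.684ms=3/2b
Σ=3b of 3 (190bpm 3/8) — PASS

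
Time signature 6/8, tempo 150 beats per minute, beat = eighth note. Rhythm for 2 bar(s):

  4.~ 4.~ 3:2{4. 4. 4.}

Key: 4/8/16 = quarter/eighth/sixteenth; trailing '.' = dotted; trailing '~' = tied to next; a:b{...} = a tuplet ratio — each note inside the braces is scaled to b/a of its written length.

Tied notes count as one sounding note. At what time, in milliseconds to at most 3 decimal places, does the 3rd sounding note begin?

1. 0.0ms @ 0 + 3200.0ms (8)
2. 3200.0ms @ 8 + 800.0ms (2)
3. 4000.0ms @ 10 + 800.0ms (2)

note 3 onset = 10b = 4000.0ms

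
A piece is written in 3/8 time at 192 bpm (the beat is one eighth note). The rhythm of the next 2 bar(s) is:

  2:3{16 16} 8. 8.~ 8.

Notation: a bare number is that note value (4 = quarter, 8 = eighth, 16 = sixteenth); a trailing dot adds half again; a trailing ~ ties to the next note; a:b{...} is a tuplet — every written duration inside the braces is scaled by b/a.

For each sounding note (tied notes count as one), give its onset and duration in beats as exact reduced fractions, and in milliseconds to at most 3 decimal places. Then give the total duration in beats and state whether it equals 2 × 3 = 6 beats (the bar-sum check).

1) 0.0ms=0b +234.375ms=3/4b
2) 234.375ms=3/4b +234.375ms=3/4b
3) 468.75ms=3/2b +468.75ms=3/2b
4) 937.5ms=3b +937.5ms=3b
Σ=6b of 6 (192bpm 3/8) — PASS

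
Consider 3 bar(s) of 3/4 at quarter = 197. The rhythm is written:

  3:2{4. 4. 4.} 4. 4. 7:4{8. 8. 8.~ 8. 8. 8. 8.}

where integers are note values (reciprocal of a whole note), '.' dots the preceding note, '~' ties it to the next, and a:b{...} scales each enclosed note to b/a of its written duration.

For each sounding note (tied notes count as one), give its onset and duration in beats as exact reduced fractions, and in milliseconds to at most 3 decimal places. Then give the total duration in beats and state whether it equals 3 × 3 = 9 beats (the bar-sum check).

1) 0.0ms=0b +304.569ms=1b
2) 304.569ms=1b +304.569ms=1b
3) 609.137ms=2b +304.569ms=1b
4) 913.706ms=3b +456.853ms=3/2b
5) 1370.558ms=9/2b +456.853ms=3/2b
6) 1827.411ms=6b +130.529ms=3/7b
7) 1957.941ms=45/7b +130.529ms=3/7b
8) 2088.47ms=48/7b +261.059ms=6/7b
9) 2349.529ms=54/7b +130.529ms=3/7b
10) 2480.058ms=57/7b +130.529ms=3/7b
11) 2610.587ms=60/7b +130.529ms=3/7b
Σ=9b of 9 (197bpm 3/4) — PASS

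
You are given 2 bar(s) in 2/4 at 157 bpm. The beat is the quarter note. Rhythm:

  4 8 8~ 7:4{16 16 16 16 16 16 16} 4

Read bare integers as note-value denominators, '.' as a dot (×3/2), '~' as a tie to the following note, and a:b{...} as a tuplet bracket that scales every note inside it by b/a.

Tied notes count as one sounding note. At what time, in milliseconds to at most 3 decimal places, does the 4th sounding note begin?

note 4 onset = 15/7b = 818.926ms

1. 0.0ms @ 0 + 382.166ms (1)
2. 382.166ms @ 1 + 191.083ms (1/2)
3. 573.248ms @ 3/2 + 245.678ms (9/14)
4. 818.926ms @ 15/7 + 54.595ms (1/7)
5. 873.521ms @ 16/7 + 54.595ms (1/7)
6. 928.116ms @ 17/7 + 54.595ms (1/7)
7. 982.712ms @ 18/7 + 54.595ms (1/7)
8. 1037.307ms @ 19/7 + 54.595ms (1/7)
9. 1091.902ms @ 20/7 + 54.595ms (1/7)
10. 1146.497ms @ 3 + 382.166ms (1)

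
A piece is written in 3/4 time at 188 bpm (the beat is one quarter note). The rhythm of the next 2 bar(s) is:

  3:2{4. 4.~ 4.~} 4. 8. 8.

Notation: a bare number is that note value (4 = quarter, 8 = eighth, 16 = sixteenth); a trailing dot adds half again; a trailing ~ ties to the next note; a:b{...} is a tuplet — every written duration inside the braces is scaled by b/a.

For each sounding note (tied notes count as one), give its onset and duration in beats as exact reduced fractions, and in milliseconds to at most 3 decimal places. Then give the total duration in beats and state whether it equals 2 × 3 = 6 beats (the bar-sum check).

1) 0.0ms=0b +319.149ms=1b
2) 319.149ms=1b +1117.021ms=7/2b
3) 1436.17ms=9/2b +239.362ms=3/4b
4) 1675.532ms=21/4b +239.362ms=3/4b
Σ=6b of 6 (188bpm 3/4) — PASS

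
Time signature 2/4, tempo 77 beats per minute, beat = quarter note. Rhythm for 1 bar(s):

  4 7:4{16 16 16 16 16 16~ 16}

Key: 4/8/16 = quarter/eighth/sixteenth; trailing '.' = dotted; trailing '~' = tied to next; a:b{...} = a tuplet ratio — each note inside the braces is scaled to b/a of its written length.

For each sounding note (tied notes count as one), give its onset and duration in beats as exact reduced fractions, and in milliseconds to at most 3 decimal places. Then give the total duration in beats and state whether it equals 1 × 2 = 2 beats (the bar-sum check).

1) 0.0ms=0b +779.221ms=1b
2) 779.221ms=1b +111.317ms=1/7b
3) 890.538ms=8/7b +111.317ms=1/7b
4) 1001.855ms=9/7b +111.317ms=1/7b
5) 1113.173ms=10/7b +111.317ms=1/7b
6) 1224.49ms=11/7b +111.317ms=1/7b
7) 1335.807ms=12/7b +222.635ms=2/7b
Σ=2b of 2 (77bpm 2/4) — PASS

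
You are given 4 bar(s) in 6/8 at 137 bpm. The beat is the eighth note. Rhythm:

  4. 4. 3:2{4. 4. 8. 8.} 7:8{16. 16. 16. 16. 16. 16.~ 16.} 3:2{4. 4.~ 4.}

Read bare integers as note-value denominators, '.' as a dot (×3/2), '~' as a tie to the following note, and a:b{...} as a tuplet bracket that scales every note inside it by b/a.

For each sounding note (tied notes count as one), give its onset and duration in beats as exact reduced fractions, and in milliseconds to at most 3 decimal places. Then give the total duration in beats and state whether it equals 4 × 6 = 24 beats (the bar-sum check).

1) 0.0ms=0b +1313.869ms=3b
2) 1313.869ms=3b +1313.869ms=3b
3) 2627.737ms=6b +875.912ms=2b
4) 3503.65ms=8b +875.912ms=2b
5) 4379.562ms=10b +437.956ms=1b
6) 4817.518ms=11b +437.956ms=1b
7) 5255.474ms=12b +375.391ms=6/7b
8) 5630.865ms=90/7b +375.391ms=6/7b
9) 6006.257ms=96/7b +375.391ms=6/7b
10) 6381.648ms=102/7b +375.391ms=6/7b
11) 6757.039ms=108/7b +375.391ms=6/7b
12) 7132.43ms=114/7b +750.782ms=12/7b
13) 7883.212ms=18b +875.912ms=2b
14) 8759.124ms=20b +1751.825ms=4b
Σ=24b of 24 (137bpm 6/8) — PASS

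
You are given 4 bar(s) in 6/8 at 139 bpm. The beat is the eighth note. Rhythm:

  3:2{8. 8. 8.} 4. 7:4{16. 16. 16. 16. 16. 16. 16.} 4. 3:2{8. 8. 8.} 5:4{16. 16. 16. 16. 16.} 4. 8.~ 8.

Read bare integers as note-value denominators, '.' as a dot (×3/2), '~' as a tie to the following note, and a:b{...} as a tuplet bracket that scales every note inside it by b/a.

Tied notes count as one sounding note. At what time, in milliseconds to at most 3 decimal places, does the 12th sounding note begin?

note 12 onset = 9b = 3884.892ms

1. 0.0ms @ 0 + 431.655ms (1)
2. 431.655ms @ 1 + 431.655ms (1)
3. 863.309ms @ 2 + 431.655ms (1)
4. 1294.964ms @ 3 + 1294.964ms (3)
5. 2589.928ms @ 6 + 184.995ms (3/7)
6. 2774.923ms @ 45/7 + 184.995ms (3/7)
7. 2959.918ms @ 48/7 + 184.995ms (3/7)
8. 3144.913ms @ 51/7 + 184.995ms (3/7)
9. 3329.908ms @ 54/7 + 184.995ms (3/7)
10. 3514.902ms @ 57/7 + 184.995ms (3/7)
11. 3699.897ms @ 60/7 + 184.995ms (3/7)
12. 3884.892ms @ 9 + 1294.964ms (3)
13. 5179.856ms @ 12 + 431.655ms (1)
14. 5611.511ms @ 13 + 431.655ms (1)
15. 6043.165ms @ 14 + 431.655ms (1)
16. 6474.82ms @ 15 + 258.993ms (3/5)
17. 6733.813ms @ 78/5 + 258.993ms (3/5)
18. 6992.806ms @ 81/5 + 258.993ms (3/5)
19. 7251.799ms @ 84/5 + 258.993ms (3/5)
20. 7510.791ms @ 87/5 + 258.993ms (3/5)
21. 7769.784ms @ 18 + 1294.964ms (3)
22. 9064.748ms @ 21 + 1294.964ms (3)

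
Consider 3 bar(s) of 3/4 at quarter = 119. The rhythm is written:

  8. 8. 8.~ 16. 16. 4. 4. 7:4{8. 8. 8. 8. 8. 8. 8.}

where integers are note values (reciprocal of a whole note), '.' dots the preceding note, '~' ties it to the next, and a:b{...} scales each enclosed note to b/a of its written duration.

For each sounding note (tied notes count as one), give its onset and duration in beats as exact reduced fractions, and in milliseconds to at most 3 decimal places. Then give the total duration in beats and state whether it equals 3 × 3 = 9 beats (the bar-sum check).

1) 0.0ms=0b +378.151ms=3/4b
2) 378.151ms=3/4b +378.151ms=3/4b
3) 756.303ms=3/2b +567.227ms=9/8b
4) 1323.529ms=21/8b +189.076ms=3/8b
5) 1512.605ms=3b +756.303ms=3/2b
6) 2268.908ms=9/2b +756.303ms=3/2b
7) 3025.21ms=6b +216.086ms=3/7b
8) 3241.297ms=45/7b +216.086ms=3/7b
9) 3457.383ms=48/7b +216.086ms=3/7b
10) 3673.469ms=51/7b +216.086ms=3/7b
11) 3889.556ms=54/7b +216.086ms=3/7b
12) 4105.642ms=57/7b +216.086ms=3/7b
13) 4321.729ms=60/7b +216.086ms=3/7b
Σ=9b of 9 (119bpm 3/4) — PASS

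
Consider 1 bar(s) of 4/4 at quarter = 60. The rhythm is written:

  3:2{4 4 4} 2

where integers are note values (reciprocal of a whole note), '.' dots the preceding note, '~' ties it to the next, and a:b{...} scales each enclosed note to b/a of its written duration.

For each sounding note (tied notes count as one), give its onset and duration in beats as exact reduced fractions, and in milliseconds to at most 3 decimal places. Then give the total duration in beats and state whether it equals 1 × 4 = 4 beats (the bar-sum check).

1) 0.0ms=0b +666.667ms=2/3b
2) 666.667ms=2/3b +666.667ms=2/3b
3) 1333.333ms=4/3b +666.667ms=2/3b
4) 2000.0ms=2b +2000.0ms=2b
Σ=4b of 4 (60bpm 4/4) — PASS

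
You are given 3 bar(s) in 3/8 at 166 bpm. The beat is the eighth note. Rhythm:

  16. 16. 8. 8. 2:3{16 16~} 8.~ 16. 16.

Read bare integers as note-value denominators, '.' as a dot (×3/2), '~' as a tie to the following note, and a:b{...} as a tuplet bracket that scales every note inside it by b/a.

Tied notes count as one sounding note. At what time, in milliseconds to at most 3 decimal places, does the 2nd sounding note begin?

1. 0.0ms @ 0 + 271.084ms (3/4)
2. 271.084ms @ 3/4 + 271.084ms (3/4)
3. 542.169ms @ 3/2 + 542.169ms (3/2)
4. 1084.337ms @ 3 + 542.169ms (3/2)
5. 1626.506ms @ 9/2 + 271.084ms (3/4)
6. 1897.59ms @ 21/4 + 1084.337ms (3)
7. 2981.928ms @ 33/4 + 271.084ms (3/4)

note 2 onset = 3/4b = 271.084ms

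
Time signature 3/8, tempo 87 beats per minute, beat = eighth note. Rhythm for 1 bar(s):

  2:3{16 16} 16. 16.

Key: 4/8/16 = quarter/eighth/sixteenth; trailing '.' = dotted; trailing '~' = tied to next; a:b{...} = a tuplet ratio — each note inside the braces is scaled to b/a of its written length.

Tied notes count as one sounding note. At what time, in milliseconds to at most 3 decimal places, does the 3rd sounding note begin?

1. 0.0ms @ 0 + 517.241ms (3/4)
2. 517.241ms @ 3/4 + 517.241ms (3/4)
3. 1034.483ms @ 3/2 + 517.241ms (3/4)
4. 1551.724ms @ 9/4 + 517.241ms (3/4)

note 3 onset = 3/2b = 1034.483ms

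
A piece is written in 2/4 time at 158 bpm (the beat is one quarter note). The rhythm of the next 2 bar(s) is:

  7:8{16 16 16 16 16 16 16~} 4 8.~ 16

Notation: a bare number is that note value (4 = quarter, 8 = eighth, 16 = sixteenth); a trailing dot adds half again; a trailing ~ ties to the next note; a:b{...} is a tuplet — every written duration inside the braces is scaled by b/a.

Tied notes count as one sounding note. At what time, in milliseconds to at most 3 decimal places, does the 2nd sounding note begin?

1. 0.0ms @ 0 + 108.499ms (2/7)
2. 108.499ms @ 2/7 + 108.499ms (2/7)
3. 216.998ms @ 4/7 + 108.499ms (2/7)
4. 325.497ms @ 6/7 + 108.499ms (2/7)
5. 433.996ms @ 8/7 + 108.499ms (2/7)
6. 542.495ms @ 10/7 + 108.499ms (2/7)
7. 650.995ms @ 12/7 + 488.246ms (9/7)
8. 1139.241ms @ 3 + 379.747ms (1)

note 2 onset = 2/7b = 108.499ms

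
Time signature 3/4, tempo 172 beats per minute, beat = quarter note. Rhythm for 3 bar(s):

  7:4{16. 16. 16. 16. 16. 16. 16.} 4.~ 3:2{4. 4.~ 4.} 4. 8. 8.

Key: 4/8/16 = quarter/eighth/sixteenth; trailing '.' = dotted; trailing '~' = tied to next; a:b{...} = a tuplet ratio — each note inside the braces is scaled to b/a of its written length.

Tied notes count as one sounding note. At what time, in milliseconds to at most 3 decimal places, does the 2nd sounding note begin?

1. 0.0ms @ 0 + 74.751ms (3/14)
2. 74.751ms @ 3/14 + 74.751ms (3/14)
3. 149.502ms @ 3/7 + 74.751ms (3/14)
4. 224.252ms @ 9/14 + 74.751ms (3/14)
5. 299.003ms @ 6/7 + 74.751ms (3/14)
6. 373.754ms @ 15/14 + 74.751ms (3/14)
7. 448.505ms @ 9/7 + 74.751ms (3/14)
8. 523.256ms @ 3/2 + 872.093ms (5/2)
9. 1395.349ms @ 4 + 697.674ms (2)
10. 2093.023ms @ 6 + 523.256ms (3/2)
11. 2616.279ms @ 15/2 + 261.628ms (3/4)
12. 2877.907ms @ 33/4 + 261.628ms (3/4)

note 2 onset = 3/14b = 74.751ms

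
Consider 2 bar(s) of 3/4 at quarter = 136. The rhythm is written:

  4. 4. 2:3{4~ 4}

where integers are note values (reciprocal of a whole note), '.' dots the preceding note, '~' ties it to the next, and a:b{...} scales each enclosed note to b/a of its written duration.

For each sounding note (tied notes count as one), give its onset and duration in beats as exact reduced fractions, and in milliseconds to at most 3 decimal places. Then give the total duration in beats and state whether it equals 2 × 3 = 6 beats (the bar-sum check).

1) 0.0ms=0b +661.765ms=3/2b
2) 661.765ms=3/2b +661.765ms=3/2b
3) 1323.529ms=3b +1323.529ms=3b
Σ=6b of 6 (136bpm 3/4) — PASS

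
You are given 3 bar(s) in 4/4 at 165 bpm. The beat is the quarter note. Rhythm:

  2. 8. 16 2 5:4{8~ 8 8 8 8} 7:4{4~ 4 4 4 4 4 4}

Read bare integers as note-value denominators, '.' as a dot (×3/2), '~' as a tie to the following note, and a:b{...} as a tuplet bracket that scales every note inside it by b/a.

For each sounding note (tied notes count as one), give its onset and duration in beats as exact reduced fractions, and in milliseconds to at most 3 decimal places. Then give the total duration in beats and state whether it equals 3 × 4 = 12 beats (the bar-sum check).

1) 0.0ms=0b +1090.909ms=3b
2) 1090.909ms=3b +272.727ms=3/4b
3) 1363.636ms=15/4b +90.909ms=1/4b
4) 1454.545ms=4b +727.273ms=2b
5) 2181.818ms=6b +290.909ms=4/5b
6) 2472.727ms=34/5b +145.455ms=2/5b
7) 2618.182ms=36/5b +145.455ms=2/5b
8) 2763.636ms=38/5b +145.455ms=2/5b
9) 2909.091ms=8b +415.584ms=8/7b
10) 3324.675ms=64/7b +207.792ms=4/7b
11) 3532.468ms=68/7b +207.792ms=4/7b
12) 3740.26ms=72/7b +207.792ms=4/7b
13) 3948.052ms=76/7b +207.792ms=4/7b
14) 4155.844ms=80/7b +207.792ms=4/7b
Σ=12b of 12 (165bpm 4/4) — PASS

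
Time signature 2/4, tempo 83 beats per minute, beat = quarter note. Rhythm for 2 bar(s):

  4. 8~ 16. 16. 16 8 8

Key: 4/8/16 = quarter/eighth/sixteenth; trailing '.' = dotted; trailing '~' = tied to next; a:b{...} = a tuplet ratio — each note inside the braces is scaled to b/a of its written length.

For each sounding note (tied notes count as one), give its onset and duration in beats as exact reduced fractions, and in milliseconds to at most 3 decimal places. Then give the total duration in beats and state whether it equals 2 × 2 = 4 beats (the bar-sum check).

1) 0.0ms=0b +1084.337ms=3/2b
2) 1084.337ms=3/2b +632.53ms=7/8b
3) 1716.867ms=19/8b +271.084ms=3/8b
4) 1987.952ms=11/4b +180.723ms=1/4b
5) 2168.675ms=3b +361.446ms=1/2b
6) 2530.12ms=7/2b +361.446ms=1/2b
Σ=4b of 4 (83bpm 2/4) — PASS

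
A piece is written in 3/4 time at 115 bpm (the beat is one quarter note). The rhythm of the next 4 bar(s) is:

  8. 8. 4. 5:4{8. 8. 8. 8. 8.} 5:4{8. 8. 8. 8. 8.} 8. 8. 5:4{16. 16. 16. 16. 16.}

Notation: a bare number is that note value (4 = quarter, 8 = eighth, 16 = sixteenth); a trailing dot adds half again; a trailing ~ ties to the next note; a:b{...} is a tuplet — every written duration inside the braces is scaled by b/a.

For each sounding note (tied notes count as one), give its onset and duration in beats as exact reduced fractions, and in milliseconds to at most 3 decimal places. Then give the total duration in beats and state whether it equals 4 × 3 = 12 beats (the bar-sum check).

1) 0.0ms=0b +391.304ms=3/4b
2) 391.304ms=3/4b +391.304ms=3/4b
3) 782.609ms=3/2b +782.609ms=3/2b
4) 1565.217ms=3b +313.043ms=3/5b
5) 1878.261ms=18/5b +313.043ms=3/5b
6) 2191.304ms=21/5b +313.043ms=3/5b
7) 2504.348ms=24/5b +313.043ms=3/5b
8) 2817.391ms=27/5b +313.043ms=3/5b
9) 3130.435ms=6b +313.043ms=3/5b
10) 3443.478ms=33/5b +313.043ms=3/5b
11) 3756.522ms=36/5b +313.043ms=3/5b
12) 4069.565ms=39/5b +313.043ms=3/5b
13) 4382.609ms=42/5b +313.043ms=3/5b
14) 4695.652ms=9b +391.304ms=3/4b
15) 5086.957ms=39/4b +391.304ms=3/4b
16) 5478.261ms=21/2b +156.522ms=3/10b
17) 5634.783ms=54/5b +156.522ms=3/10b
18) 5791.304ms=111/10b +156.522ms=3/10b
19) 5947.826ms=57/5b +156.522ms=3/10b
20) 6104.348ms=117/10b +156.522ms=3/10b
Σ=12b of 12 (115bpm 3/4) — PASS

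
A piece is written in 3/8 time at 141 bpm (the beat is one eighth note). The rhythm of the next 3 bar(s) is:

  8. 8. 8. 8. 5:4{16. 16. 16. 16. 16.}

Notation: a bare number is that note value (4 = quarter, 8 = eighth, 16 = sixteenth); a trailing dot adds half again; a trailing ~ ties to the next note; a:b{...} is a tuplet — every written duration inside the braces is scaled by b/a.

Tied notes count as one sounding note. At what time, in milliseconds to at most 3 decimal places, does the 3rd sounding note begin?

note 3 onset = 3b = 1276.596ms

1. 0.0ms @ 0 + 638.298ms (3/2)
2. 638.298ms @ 3/2 + 638.298ms (3/2)
3. 1276.596ms @ 3 + 638.298ms (3/2)
4. 1914.894ms @ 9/2 + 638.298ms (3/2)
5. 2553.191ms @ 6 + 255.319ms (3/5)
6. 2808.511ms @ 33/5 + 255.319ms (3/5)
7. 3063.83ms @ 36/5 + 255.319ms (3/5)
8. 3319.149ms @ 39/5 + 255.319ms (3/5)
9. 3574.468ms @ 42/5 + 255.319ms (3/5)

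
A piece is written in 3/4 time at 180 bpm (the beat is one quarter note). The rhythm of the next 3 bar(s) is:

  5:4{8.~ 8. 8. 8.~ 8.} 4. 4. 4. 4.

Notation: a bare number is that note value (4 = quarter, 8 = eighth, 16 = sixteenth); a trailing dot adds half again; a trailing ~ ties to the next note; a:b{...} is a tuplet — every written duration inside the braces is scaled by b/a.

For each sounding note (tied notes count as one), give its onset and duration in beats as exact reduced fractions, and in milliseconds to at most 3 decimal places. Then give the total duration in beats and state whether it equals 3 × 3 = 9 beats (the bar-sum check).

1) 0.0ms=0b +400.0ms=6/5b
2) 400.0ms=6/5b +200.0ms=3/5b
3) 600.0ms=9/5b +400.0ms=6/5b
4) 1000.0ms=3b +500.0ms=3/2b
5) 1500.0ms=9/2b +500.0ms=3/2b
6) 2000.0ms=6b +500.0ms=3/2b
7) 2500.0ms=15/2b +500.0ms=3/2b
Σ=9b of 9 (180bpm 3/4) — PASS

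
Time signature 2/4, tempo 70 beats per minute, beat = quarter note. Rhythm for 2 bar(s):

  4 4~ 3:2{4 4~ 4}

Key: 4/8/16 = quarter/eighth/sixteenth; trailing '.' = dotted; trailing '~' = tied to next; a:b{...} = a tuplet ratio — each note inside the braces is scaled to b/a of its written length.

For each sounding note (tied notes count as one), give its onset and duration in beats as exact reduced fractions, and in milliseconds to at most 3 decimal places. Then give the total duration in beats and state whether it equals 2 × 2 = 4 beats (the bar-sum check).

1) 0.0ms=0b +857.143ms=1b
2) 857.143ms=1b +1428.571ms=5/3b
3) 2285.714ms=8/3b +1142.857ms=4/3b
Σ=4b of 4 (70bpm 2/4) — PASS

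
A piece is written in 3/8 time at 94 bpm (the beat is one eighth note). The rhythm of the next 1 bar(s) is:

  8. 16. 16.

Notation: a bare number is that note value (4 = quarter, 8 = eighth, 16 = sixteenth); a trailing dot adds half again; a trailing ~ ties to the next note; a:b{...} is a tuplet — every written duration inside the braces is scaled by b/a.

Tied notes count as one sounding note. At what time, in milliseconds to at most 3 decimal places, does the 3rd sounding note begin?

1. 0.0ms @ 0 + 957.447ms (3/2)
2. 957.447ms @ 3/2 + 478.723ms (3/4)
3. 1436.17ms @ 9/4 + 478.723ms (3/4)

note 3 onset = 9/4b = 1436.17ms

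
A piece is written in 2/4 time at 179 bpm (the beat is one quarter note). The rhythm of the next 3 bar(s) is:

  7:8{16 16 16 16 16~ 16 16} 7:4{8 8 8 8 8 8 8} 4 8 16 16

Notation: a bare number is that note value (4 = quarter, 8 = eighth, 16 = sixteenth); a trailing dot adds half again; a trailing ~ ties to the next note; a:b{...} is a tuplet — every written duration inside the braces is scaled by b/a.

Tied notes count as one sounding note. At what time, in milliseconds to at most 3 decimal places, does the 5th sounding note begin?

1. 0.0ms @ 0 + 95.77ms (2/7)
2. 95.77ms @ 2/7 + 95.77ms (2/7)
3. 191.54ms @ 4/7 + 95.77ms (2/7)
4. 287.31ms @ 6/7 + 95.77ms (2/7)
5. 383.081ms @ 8/7 + 191.54ms (4/7)
6. 574.621ms @ 12/7 + 95.77ms (2/7)
7. 670.391ms @ 2 + 95.77ms (2/7)
8. 766.161ms @ 16/7 + 95.77ms (2/7)
9. 861.931ms @ 18/7 + 95.77ms (2/7)
10. 957.702ms @ 20/7 + 95.77ms (2/7)
11. 1053.472ms @ 22/7 + 95.77ms (2/7)
12. 1149.242ms @ 24/7 + 95.77ms (2/7)
13. 1245.012ms @ 26/7 + 95.77ms (2/7)
14. 1340.782ms @ 4 + 335.196ms (1)
15. 1675.978ms @ 5 + 167.598ms (1/2)
16. 1843.575ms @ 11/2 + 83.799ms (1/4)
17. 1927.374ms @ 23/4 + 83.799ms (1/4)

note 5 onset = 8/7b = 383.081ms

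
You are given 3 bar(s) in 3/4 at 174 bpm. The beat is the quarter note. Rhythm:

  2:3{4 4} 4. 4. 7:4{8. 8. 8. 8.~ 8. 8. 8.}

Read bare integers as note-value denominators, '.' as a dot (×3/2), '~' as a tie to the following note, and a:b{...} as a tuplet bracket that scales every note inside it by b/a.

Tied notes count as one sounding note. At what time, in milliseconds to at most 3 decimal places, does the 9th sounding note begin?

1. 0.0ms @ 0 + 517.241ms (3/2)
2. 517.241ms @ 3/2 + 517.241ms (3/2)
3. 1034.483ms @ 3 + 517.241ms (3/2)
4. 1551.724ms @ 9/2 + 517.241ms (3/2)
5. 2068.966ms @ 6 + 147.783ms (3/7)
6. 2216.749ms @ 45/7 + 147.783ms (3/7)
7. 2364.532ms @ 48/7 + 147.783ms (3/7)
8. 2512.315ms @ 51/7 + 295.567ms (6/7)
9. 2807.882ms @ 57/7 + 147.783ms (3/7)
10. 2955.665ms @ 60/7 + 147.783ms (3/7)

note 9 onset = 57/7b = 2807.882ms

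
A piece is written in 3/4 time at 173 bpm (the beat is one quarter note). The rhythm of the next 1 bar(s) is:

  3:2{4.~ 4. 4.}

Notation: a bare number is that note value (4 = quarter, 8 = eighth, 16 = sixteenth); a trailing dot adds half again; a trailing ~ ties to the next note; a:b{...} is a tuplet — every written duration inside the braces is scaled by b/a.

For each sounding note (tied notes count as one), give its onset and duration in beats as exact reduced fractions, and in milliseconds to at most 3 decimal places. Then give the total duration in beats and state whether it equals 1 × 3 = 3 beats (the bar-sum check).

1) 0.0ms=0b +693.642ms=2b
2) 693.642ms=2b +346.821ms=1b
Σ=3b of 3 (173bpm 3/4) — PASS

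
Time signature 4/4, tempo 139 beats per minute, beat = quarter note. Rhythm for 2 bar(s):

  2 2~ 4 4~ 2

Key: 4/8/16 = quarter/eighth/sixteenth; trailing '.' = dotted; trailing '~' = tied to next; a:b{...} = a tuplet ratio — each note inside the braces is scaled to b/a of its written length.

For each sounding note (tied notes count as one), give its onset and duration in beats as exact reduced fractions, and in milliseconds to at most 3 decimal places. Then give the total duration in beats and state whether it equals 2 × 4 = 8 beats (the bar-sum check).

1) 0.0ms=0b +863.309ms=2b
2) 863.309ms=2b +1294.964ms=3b
3) 2158.273ms=5b +1294.964ms=3b
Σ=8b of 8 (139bpm 4/4) — PASS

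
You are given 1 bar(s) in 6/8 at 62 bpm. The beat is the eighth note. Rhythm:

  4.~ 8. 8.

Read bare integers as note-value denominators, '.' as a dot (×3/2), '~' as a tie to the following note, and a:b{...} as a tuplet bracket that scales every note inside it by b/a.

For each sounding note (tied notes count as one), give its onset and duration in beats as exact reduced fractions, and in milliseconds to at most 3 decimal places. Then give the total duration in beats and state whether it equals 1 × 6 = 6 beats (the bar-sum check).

1) 0.0ms=0b +4354.839ms=9/2b
2) 4354.839ms=9/2b +1451.613ms=3/2b
Σ=6b of 6 (62bpm 6/8) — PASS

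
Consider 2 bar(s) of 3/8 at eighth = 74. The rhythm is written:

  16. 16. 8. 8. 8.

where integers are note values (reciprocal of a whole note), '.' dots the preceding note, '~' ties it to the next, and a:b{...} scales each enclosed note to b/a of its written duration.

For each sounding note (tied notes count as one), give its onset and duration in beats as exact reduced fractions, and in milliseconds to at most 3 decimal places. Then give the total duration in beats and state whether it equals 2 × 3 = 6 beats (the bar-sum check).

1) 0.0ms=0b +608.108ms=3/4b
2) 608.108ms=3/4b +608.108ms=3/4b
3) 1216.216ms=3/2b +1216.216ms=3/2b
4) 2432.432ms=3b +1216.216ms=3/2b
5) 3648.649ms=9/2b +1216.216ms=3/2b
Σ=6b of 6 (74bpm 3/8) — PASS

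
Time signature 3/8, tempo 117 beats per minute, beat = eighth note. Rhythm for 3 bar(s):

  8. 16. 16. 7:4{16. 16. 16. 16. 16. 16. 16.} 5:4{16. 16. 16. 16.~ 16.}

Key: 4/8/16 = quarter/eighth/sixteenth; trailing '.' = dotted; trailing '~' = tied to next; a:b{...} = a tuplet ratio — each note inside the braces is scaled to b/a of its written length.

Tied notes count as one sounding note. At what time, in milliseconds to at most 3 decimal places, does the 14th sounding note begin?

1. 0.0ms @ 0 + 769.231ms (3/2)
2. 769.231ms @ 3/2 + 384.615ms (3/4)
3. 1153.846ms @ 9/4 + 384.615ms (3/4)
4. 1538.462ms @ 3 + 219.78ms (3/7)
5. 1758.242ms @ 24/7 + 219.78ms (3/7)
6. 1978.022ms @ 27/7 + 219.78ms (3/7)
7. 2197.802ms @ 30/7 + 219.78ms (3/7)
8. 2417.582ms @ 33/7 + 219.78ms (3/7)
9. 2637.363ms @ 36/7 + 219.78ms (3/7)
10. 2857.143ms @ 39/7 + 219.78ms (3/7)
11. 3076.923ms @ 6 + 307.692ms (3/5)
12. 3384.615ms @ 33/5 + 307.692ms (3/5)
13. 3692.308ms @ 36/5 + 307.692ms (3/5)
14. 4000.0ms @ 39/5 + 615.385ms (6/5)

note 14 onset = 39/5b = 4000.0ms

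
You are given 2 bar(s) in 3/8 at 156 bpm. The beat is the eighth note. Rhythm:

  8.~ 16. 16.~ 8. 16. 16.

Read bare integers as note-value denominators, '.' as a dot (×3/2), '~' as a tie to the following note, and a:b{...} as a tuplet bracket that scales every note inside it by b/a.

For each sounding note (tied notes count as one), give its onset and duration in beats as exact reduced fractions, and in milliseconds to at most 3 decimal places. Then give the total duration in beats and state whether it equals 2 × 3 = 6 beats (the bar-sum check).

1) 0.0ms=0b +865.385ms=9/4b
2) 865.385ms=9/4b +865.385ms=9/4b
3) 1730.769ms=9/2b +288.462ms=3/4b
4) 2019.231ms=21/4b +288.462ms=3/4b
Σ=6b of 6 (156bpm 3/8) — PASS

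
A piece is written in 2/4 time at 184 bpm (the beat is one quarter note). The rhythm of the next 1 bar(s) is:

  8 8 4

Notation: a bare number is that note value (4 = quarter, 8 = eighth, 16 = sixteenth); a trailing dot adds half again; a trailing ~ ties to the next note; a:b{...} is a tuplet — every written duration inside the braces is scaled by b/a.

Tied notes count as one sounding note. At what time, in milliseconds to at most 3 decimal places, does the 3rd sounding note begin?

1. 0.0ms @ 0 + 163.043ms (1/2)
2. 163.043ms @ 1/2 + 163.043ms (1/2)
3. 326.087ms @ 1 + 326.087ms (1)

note 3 onset = 1b = 326.087ms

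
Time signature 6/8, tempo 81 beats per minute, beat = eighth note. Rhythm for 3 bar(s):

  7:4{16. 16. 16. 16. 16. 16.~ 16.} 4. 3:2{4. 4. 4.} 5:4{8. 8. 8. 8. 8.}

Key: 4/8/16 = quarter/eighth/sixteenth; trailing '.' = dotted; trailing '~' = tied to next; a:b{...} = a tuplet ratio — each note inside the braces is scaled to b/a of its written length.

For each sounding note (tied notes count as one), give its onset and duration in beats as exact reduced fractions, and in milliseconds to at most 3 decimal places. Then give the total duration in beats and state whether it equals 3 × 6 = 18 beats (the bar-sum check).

1) 0.0ms=0b +317.46ms=3/7b
2) 317.46ms=3/7b +317.46ms=3/7b
3) 634.921ms=6/7b +317.46ms=3/7b
4) 952.381ms=9/7b +317.46ms=3/7b
5) 1269.841ms=12/7b +317.46ms=3/7b
6) 1587.302ms=15/7b +634.921ms=6/7b
7) 2222.222ms=3b +2222.222ms=3b
8) 4444.444ms=6b +1481.481ms=2b
9) 5925.926ms=8b +1481.481ms=2b
10) 7407.407ms=10b +1481.481ms=2b
11) 8888.889ms=12b +888.889ms=6/5b
12) 9777.778ms=66/5b +888.889ms=6/5b
13) 10666.667ms=72/5b +888.889ms=6/5b
14) 11555.556ms=78/5b +888.889ms=6/5b
15) 12444.444ms=84/5b +888.889ms=6/5b
Σ=18b of 18 (81bpm 6/8) — PASS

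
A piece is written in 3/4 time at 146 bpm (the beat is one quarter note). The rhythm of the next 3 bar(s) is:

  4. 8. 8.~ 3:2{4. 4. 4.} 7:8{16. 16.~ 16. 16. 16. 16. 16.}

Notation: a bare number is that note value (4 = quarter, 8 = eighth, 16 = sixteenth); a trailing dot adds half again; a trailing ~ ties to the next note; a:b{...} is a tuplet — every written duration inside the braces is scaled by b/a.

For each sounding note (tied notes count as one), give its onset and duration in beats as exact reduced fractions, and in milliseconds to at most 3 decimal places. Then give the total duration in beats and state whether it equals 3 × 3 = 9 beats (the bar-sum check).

1) 0.0ms=0b +616.438ms=3/2b
2) 616.438ms=3/2b +308.219ms=3/4b
3) 924.658ms=9/4b +719.178ms=7/4b
4) 1643.836ms=4b +410.959ms=1b
5) 2054.795ms=5b +410.959ms=1b
6) 2465.753ms=6b +176.125ms=3/7b
7) 2641.879ms=45/7b +352.25ms=6/7b
8) 2994.129ms=51/7b +176.125ms=3/7b
9) 3170.254ms=54/7b +176.125ms=3/7b
10) 3346.38ms=57/7b +176.125ms=3/7b
11) 3522.505ms=60/7b +176.125ms=3/7b
Σ=9b of 9 (146bpm 3/4) — PASS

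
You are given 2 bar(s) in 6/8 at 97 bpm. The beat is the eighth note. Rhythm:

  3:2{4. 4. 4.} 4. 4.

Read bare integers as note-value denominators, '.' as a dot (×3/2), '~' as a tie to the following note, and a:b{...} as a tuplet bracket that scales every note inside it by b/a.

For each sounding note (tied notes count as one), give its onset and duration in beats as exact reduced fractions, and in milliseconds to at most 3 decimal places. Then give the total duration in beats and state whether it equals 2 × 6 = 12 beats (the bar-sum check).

1) 0.0ms=0b +1237.113ms=2b
2) 1237.113ms=2b +1237.113ms=2b
3) 2474.227ms=4b +1237.113ms=2b
4) 3711.34ms=6b +1855.67ms=3b
5) 5567.01ms=9b +1855.67ms=3b
Σ=12b of 12 (97bpm 6/8) — PASS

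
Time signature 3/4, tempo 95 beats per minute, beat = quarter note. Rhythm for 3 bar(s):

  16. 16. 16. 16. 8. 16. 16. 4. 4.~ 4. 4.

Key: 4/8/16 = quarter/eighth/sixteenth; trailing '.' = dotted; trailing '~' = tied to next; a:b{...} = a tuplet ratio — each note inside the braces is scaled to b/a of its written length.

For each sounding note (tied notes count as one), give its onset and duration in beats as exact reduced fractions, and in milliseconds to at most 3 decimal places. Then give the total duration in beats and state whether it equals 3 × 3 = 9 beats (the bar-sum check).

1) 0.0ms=0b +236.842ms=3/8b
2) 236.842ms=3/8b +236.842ms=3/8b
3) 473.684ms=3/4b +236.842ms=3/8b
4) 710.526ms=9/8b +236.842ms=3/8b
5) 947.368ms=3/2b +473.684ms=3/4b
6) 1421.053ms=9/4b +236.842ms=3/8b
7) 1657.895ms=21/8b +236.842ms=3/8b
8) 1894.737ms=3b +947.368ms=3/2b
9) 2842.105ms=9/2b +1894.737ms=3b
10) 4736.842ms=15/2b +947.368ms=3/2b
Σ=9b of 9 (95bpm 3/4) — PASS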